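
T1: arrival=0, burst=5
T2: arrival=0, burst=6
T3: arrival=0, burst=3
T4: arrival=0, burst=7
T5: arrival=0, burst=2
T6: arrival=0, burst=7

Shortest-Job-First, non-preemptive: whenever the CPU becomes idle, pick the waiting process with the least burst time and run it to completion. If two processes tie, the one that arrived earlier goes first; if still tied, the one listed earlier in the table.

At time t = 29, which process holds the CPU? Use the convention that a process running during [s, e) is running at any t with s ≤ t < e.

T6

Timeline: | T5 0-2 | T3 2-5 | T1 5-10 | T2 10-16 | T4 16-23 | T6 23-30 |
Completion: T1=10  T2=16  T3=5  T4=23  T5=2  T6=30
Turnaround (C−A): T1=10  T2=16  T3=5  T4=23  T5=2  T6=30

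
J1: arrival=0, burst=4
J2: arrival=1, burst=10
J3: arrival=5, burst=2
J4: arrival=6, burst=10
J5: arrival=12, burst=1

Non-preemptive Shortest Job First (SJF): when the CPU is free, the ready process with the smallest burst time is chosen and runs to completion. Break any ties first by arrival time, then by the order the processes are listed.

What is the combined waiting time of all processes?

Timeline: | J1 0-4 | J2 4-14 | J5 14-15 | J3 15-17 | J4 17-27 |
Completion: J1=4  J2=14  J3=17  J4=27  J5=15
Turnaround (C−A): J1=4  J2=13  J3=12  J4=21  J5=3
Waiting = turnaround − burst: J1=0, J2=3, J3=10, J4=11, J5=2
Total waiting = 0 + 3 + 10 + 11 + 2 = 26

26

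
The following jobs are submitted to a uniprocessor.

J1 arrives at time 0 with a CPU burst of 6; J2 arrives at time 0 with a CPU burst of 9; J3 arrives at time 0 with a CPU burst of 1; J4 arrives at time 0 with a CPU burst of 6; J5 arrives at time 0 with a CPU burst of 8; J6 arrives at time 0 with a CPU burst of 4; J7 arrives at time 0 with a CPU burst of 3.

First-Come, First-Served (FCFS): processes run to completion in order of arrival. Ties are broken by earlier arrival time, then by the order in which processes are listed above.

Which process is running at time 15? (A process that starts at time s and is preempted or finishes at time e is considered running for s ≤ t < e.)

Timeline: | J1 0-6 | J2 6-15 | J3 15-16 | J4 16-22 | J5 22-30 | J6 30-34 | J7 34-37 |
Completion: J1=6  J2=15  J3=16  J4=22  J5=30  J6=34  J7=37

J3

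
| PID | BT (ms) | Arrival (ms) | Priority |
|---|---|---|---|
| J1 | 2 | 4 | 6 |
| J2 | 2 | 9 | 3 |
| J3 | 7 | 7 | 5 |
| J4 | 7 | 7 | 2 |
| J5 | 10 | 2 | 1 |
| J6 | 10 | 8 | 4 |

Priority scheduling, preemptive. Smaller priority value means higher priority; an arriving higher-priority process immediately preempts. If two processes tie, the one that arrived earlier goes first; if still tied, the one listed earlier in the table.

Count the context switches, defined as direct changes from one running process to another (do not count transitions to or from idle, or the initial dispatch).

Timeline: | idle 0-2 | J5 2-12 | J4 12-19 | J2 19-21 | J6 21-31 | J3 31-38 | J1 38-40 |
Completion: J1=40  J2=21  J3=38  J4=19  J5=12  J6=31
Turnaround (C−A): J1=36  J2=12  J3=31  J4=12  J5=10  J6=23

5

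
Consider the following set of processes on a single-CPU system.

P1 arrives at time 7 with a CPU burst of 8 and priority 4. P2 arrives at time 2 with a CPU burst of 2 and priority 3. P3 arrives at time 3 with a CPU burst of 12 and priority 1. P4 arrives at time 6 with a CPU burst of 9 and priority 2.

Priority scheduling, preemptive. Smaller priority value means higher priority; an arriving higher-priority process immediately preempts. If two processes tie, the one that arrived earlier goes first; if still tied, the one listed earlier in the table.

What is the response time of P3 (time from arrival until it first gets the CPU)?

0

Gantt: | idle 0-2 | P2 2-3 | P3 3-15 | P4 15-24 | P2 24-25 | P1 25-33 |
Completion: P1=33  P2=25  P3=15  P4=24
Turnaround (C−A): P1=26  P2=23  P3=12  P4=18
Response(P3) = first start − arrival = 3 − 3 = 0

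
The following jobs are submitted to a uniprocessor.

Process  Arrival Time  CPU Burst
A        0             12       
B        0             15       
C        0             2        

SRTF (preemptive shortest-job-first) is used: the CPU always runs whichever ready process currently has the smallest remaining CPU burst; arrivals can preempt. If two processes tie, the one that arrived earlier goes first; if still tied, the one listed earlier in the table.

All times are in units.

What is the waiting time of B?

14

Timeline: | C 0-2 | A 2-14 | B 14-29 |
Completion: A=14  B=29  C=2
Waiting(B) = turnaround − burst = 29 − 15 = 14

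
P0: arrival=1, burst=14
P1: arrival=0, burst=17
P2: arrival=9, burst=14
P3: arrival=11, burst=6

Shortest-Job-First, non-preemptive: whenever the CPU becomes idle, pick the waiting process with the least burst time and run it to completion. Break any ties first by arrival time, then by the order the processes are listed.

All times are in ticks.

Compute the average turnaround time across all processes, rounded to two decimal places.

Schedule: | P1 0-17 | P3 17-23 | P0 23-37 | P2 37-51 |
Completion: P0=37  P1=17  P2=51  P3=23
Turnaround (C−A): P0=36  P1=17  P2=42  P3=12
Turnaround times: P0=36, P1=17, P2=42, P3=12
Average turnaround = (36+17+42+12) / 4 = 107/4 = 26.75

26.75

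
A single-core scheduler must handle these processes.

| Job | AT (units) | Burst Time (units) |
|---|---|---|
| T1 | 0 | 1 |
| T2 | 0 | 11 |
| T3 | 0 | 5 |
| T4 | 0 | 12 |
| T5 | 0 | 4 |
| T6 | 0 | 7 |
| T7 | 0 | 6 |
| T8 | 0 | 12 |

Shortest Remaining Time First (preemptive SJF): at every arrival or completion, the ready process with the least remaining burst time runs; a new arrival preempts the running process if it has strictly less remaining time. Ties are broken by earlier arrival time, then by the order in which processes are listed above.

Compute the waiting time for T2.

23

Timeline: | T1 0-1 | T5 1-5 | T3 5-10 | T7 10-16 | T6 16-23 | T2 23-34 | T4 34-46 | T8 46-58 |
Completion: T1=1  T2=34  T3=10  T4=46  T5=5  T6=23  T7=16  T8=58
Turnaround (C−A): T1=1  T2=34  T3=10  T4=46  T5=5  T6=23  T7=16  T8=58
Waiting(T2) = turnaround − burst = 34 − 11 = 23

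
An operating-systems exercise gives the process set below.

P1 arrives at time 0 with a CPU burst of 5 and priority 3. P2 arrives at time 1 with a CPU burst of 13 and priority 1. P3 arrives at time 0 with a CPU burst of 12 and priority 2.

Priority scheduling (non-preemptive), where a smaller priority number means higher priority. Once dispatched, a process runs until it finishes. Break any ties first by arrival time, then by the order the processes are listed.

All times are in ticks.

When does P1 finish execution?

30

Schedule: | P3 0-12 | P2 12-25 | P1 25-30 |
Completion: P1=30  P2=25  P3=12
Turnaround (C−A): P1=30  P2=24  P3=12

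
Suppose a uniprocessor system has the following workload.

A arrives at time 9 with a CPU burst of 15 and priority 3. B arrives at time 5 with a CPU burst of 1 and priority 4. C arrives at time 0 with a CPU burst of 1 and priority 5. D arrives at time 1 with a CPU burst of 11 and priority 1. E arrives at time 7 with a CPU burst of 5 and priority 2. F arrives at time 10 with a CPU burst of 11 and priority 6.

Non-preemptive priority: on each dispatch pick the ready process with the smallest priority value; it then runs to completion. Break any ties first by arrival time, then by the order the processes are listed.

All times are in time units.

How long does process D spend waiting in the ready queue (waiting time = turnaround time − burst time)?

Timeline: | C 0-1 | D 1-12 | E 12-17 | A 17-32 | B 32-33 | F 33-44 |
Completion: A=32  B=33  C=1  D=12  E=17  F=44
Turnaround (C−A): A=23  B=28  C=1  D=11  E=10  F=34
Waiting(D) = turnaround − burst = 11 − 11 = 0

0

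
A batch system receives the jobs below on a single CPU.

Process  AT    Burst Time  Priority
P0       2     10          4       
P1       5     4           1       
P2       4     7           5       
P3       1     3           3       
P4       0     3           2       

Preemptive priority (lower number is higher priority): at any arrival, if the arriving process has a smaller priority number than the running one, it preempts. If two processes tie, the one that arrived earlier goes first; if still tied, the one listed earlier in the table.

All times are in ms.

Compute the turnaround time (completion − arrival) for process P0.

18

Schedule: | P4 0-3 | P3 3-5 | P1 5-9 | P3 9-10 | P0 10-20 | P2 20-27 |
Completion: P0=20  P1=9  P2=27  P3=10  P4=3
Turnaround (C−A): P0=18  P1=4  P2=23  P3=9  P4=3
Turnaround(P0) = completion − arrival = 20 − 2 = 18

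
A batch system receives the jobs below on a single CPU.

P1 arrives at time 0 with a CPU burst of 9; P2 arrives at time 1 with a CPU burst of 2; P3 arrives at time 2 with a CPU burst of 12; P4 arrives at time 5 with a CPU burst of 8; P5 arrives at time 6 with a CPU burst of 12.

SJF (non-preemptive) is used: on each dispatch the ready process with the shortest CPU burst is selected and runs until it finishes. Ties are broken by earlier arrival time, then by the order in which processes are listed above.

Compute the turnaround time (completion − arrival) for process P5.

Gantt: | P1 0-9 | P2 9-11 | P4 11-19 | P3 19-31 | P5 31-43 |
Completion: P1=9  P2=11  P3=31  P4=19  P5=43
Turnaround(P5) = completion − arrival = 43 − 6 = 37

37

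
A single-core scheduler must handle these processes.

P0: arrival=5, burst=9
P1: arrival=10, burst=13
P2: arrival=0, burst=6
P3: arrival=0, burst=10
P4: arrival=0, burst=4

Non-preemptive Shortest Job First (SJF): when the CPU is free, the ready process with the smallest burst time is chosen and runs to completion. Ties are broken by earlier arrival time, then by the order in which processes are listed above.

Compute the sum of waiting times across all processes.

Schedule: | P4 0-4 | P2 4-10 | P0 10-19 | P3 19-29 | P1 29-42 |
Completion: P0=19  P1=42  P2=10  P3=29  P4=4
Waiting = turnaround − burst: P0=5, P1=19, P2=4, P3=19, P4=0
Total waiting = 5 + 19 + 4 + 19 + 0 = 47

47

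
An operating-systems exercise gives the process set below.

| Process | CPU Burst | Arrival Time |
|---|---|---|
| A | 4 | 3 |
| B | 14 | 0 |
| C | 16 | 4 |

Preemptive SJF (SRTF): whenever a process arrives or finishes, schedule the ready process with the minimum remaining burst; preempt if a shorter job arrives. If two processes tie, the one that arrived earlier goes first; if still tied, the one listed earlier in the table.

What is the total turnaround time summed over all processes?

52

Timeline: | B 0-3 | A 3-7 | B 7-18 | C 18-34 |
Completion: A=7  B=18  C=34
Turnaround = completion − arrival: A=4, B=18, C=30
Total turnaround = 4 + 18 + 30 = 52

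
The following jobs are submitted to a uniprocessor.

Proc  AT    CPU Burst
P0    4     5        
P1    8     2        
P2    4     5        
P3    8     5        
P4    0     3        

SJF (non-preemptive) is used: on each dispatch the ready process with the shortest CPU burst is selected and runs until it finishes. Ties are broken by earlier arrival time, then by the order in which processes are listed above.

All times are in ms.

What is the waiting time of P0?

Timeline: | P4 0-3 | idle 3-4 | P0 4-9 | P1 9-11 | P2 11-16 | P3 16-21 |
Completion: P0=9  P1=11  P2=16  P3=21  P4=3
Turnaround (C−A): P0=5  P1=3  P2=12  P3=13  P4=3
Waiting(P0) = turnaround − burst = 5 − 5 = 0

0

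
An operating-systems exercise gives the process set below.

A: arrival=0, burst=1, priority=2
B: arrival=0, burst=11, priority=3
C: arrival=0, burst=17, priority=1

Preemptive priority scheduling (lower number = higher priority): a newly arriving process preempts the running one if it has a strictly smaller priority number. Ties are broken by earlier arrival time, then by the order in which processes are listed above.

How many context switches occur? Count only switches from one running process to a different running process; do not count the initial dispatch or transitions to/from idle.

Schedule: | C 0-17 | A 17-18 | B 18-29 |
Completion: A=18  B=29  C=17
Turnaround (C−A): A=18  B=29  C=17

2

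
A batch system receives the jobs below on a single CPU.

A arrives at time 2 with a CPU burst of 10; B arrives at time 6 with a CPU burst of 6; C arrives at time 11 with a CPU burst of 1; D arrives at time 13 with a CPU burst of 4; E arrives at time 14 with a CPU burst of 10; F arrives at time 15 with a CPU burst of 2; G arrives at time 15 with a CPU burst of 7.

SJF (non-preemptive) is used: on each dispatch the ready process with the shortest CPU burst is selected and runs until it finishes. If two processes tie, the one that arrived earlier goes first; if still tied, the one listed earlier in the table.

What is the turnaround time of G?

Gantt: | idle 0-2 | A 2-12 | C 12-13 | D 13-17 | F 17-19 | B 19-25 | G 25-32 | E 32-42 |
Completion: A=12  B=25  C=13  D=17  E=42  F=19  G=32
Turnaround(G) = completion − arrival = 32 − 15 = 17

17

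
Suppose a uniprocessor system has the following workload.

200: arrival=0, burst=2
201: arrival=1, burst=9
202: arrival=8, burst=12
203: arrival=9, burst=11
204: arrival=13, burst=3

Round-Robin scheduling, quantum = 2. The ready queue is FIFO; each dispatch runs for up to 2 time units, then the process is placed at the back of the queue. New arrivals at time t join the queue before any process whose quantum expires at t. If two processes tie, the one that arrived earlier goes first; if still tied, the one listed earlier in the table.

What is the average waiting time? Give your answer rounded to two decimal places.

9.60

Schedule: | 200 0-2 | 201 2-8 | 202 8-10 | 201 10-12 | 203 12-14 | 202 14-16 | 201 16-17 | 204 17-19 | 203 19-21 | 202 21-23 | 204 23-24 | 203 24-26 | 202 26-28 | 203 28-30 | 202 30-32 | 203 32-34 | 202 34-36 | 203 36-37 |
Completion: 200=2  201=17  202=36  203=37  204=24
Turnaround (C−A): 200=2  201=16  202=28  203=28  204=11
Waiting times: 200=0, 201=7, 202=16, 203=17, 204=8
Average waiting = (0+7+16+17+8) / 5 = 48/5 = 9.60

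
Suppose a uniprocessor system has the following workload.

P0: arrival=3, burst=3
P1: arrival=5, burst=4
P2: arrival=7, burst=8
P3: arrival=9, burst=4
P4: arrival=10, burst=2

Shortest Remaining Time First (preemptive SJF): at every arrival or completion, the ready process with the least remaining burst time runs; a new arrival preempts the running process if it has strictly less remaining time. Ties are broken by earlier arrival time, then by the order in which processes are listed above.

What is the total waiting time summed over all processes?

Schedule: | idle 0-3 | P0 3-6 | P1 6-10 | P4 10-12 | P3 12-16 | P2 16-24 |
Completion: P0=6  P1=10  P2=24  P3=16  P4=12
Turnaround (C−A): P0=3  P1=5  P2=17  P3=7  P4=2
Waiting = turnaround − burst: P0=0, P1=1, P2=9, P3=3, P4=0
Total waiting = 0 + 1 + 9 + 3 + 0 = 13

13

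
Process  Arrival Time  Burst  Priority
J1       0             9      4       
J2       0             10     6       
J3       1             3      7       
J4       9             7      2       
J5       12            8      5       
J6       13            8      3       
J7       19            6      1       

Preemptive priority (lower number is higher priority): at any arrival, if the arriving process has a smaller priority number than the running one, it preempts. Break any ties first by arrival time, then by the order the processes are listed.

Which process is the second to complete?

Timeline: | J1 0-9 | J4 9-16 | J6 16-19 | J7 19-25 | J6 25-30 | J5 30-38 | J2 38-48 | J3 48-51 |
Completion: J1=9  J2=48  J3=51  J4=16  J5=38  J6=30  J7=25
Finish order: J1 → J4 → J7 → J6 → J5 → J2 → J3

J4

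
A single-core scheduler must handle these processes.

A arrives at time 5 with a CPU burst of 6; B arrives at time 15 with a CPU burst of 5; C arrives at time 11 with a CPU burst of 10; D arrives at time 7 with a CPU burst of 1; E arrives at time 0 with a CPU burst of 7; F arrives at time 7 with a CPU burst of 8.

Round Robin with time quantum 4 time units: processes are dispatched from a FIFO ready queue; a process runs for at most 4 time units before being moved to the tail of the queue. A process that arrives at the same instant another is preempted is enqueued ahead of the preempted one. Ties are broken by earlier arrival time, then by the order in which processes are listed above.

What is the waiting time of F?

15

Schedule: | E 0-7 | A 7-11 | D 11-12 | F 12-16 | C 16-20 | A 20-22 | B 22-26 | F 26-30 | C 30-34 | B 34-35 | C 35-37 |
Completion: A=22  B=35  C=37  D=12  E=7  F=30
Turnaround (C−A): A=17  B=20  C=26  D=5  E=7  F=23
Waiting(F) = turnaround − burst = 23 − 8 = 15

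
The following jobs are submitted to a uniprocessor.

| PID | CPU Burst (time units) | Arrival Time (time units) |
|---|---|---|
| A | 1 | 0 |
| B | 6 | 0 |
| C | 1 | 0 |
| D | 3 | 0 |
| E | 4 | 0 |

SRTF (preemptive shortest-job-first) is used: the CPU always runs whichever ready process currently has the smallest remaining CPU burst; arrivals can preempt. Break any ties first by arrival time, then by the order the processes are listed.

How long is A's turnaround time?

Timeline: | A 0-1 | C 1-2 | D 2-5 | E 5-9 | B 9-15 |
Completion: A=1  B=15  C=2  D=5  E=9
Turnaround(A) = completion − arrival = 1 − 0 = 1

1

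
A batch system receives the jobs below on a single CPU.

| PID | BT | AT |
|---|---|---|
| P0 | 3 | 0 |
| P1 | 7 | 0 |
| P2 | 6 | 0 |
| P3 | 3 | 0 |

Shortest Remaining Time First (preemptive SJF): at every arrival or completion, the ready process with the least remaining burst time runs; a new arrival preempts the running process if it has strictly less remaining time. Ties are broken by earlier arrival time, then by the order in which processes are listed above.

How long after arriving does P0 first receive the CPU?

Schedule: | P0 0-3 | P3 3-6 | P2 6-12 | P1 12-19 |
Completion: P0=3  P1=19  P2=12  P3=6
Response(P0) = first start − arrival = 0 − 0 = 0

0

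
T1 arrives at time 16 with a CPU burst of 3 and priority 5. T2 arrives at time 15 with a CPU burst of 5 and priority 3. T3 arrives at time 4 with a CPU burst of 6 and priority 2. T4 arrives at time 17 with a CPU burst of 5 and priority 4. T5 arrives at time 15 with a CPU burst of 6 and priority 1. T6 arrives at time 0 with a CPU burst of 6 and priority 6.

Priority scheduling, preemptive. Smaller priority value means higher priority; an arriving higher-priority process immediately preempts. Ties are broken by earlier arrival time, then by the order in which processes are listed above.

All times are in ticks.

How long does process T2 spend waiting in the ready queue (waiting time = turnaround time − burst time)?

Gantt: | T6 0-4 | T3 4-10 | T6 10-12 | idle 12-15 | T5 15-21 | T2 21-26 | T4 26-31 | T1 31-34 |
Completion: T1=34  T2=26  T3=10  T4=31  T5=21  T6=12
Turnaround (C−A): T1=18  T2=11  T3=6  T4=14  T5=6  T6=12
Waiting(T2) = turnaround − burst = 11 − 5 = 6

6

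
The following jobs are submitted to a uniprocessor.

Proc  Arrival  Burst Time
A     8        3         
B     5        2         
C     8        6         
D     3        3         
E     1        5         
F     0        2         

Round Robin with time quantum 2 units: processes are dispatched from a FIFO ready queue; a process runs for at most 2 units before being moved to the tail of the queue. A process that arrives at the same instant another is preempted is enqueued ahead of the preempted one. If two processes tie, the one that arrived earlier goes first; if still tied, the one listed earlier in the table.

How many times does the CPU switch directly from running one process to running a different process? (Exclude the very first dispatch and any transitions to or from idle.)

10

Schedule: | F 0-2 | E 2-4 | D 4-6 | E 6-8 | B 8-10 | D 10-11 | A 11-13 | C 13-15 | E 15-16 | A 16-17 | C 17-21 |
Completion: A=17  B=10  C=21  D=11  E=16  F=2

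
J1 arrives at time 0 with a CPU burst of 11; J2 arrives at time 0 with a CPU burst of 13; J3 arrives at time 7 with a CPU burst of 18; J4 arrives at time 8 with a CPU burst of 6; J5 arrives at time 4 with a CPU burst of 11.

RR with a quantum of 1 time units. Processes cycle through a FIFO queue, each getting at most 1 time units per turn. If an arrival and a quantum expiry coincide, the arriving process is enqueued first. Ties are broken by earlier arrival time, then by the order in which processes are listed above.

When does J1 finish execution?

42

Schedule: | J1 0-1 | J2 1-2 | J1 2-3 | J2 3-4 | J1 4-5 | J5 5-6 | J2 6-7 | J1 7-8 | J5 8-9 | J3 9-10 | J2 10-11 | J4 11-12 | J1 12-13 | J5 13-14 | J3 14-15 | J2 15-16 | J4 16-17 | J1 17-18 | J5 18-19 | J3 19-20 | J2 20-21 | J4 21-22 | J1 22-23 | J5 23-24 | J3 24-25 | J2 25-26 | J4 26-27 | J1 27-28 | J5 28-29 | J3 29-30 | J2 30-31 | J4 31-32 | J1 32-33 | J5 33-34 | J3 34-35 | J2 35-36 | J4 36-37 | J1 37-38 | J5 38-39 | J3 39-40 | J2 40-41 | J1 41-42 | J5 42-43 | J3 43-44 | J2 44-45 | J5 45-46 | J3 46-47 | J2 47-48 | J5 48-49 | J3 49-50 | J2 50-51 | J3 51-59 |
Completion: J1=42  J2=51  J3=59  J4=37  J5=49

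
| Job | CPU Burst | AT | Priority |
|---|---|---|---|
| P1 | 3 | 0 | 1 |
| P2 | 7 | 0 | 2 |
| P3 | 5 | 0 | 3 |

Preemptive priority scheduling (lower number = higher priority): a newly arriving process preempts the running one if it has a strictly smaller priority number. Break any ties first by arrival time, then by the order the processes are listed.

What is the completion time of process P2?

10

Gantt: | P1 0-3 | P2 3-10 | P3 10-15 |
Completion: P1=3  P2=10  P3=15
Turnaround (C−A): P1=3  P2=10  P3=15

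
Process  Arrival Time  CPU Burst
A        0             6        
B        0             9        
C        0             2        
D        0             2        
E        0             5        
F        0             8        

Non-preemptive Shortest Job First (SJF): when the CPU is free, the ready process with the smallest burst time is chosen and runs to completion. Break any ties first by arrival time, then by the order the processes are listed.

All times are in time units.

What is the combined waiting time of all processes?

53

Gantt: | C 0-2 | D 2-4 | E 4-9 | A 9-15 | F 15-23 | B 23-32 |
Completion: A=15  B=32  C=2  D=4  E=9  F=23
Waiting = turnaround − burst: A=9, B=23, C=0, D=2, E=4, F=15
Total waiting = 9 + 23 + 0 + 2 + 4 + 15 = 53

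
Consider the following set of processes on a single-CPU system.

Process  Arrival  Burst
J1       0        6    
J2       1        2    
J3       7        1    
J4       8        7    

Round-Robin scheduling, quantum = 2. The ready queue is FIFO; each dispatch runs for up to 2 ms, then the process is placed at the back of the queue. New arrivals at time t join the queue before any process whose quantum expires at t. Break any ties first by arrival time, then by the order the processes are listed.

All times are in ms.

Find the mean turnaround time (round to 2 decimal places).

Timeline: | J1 0-2 | J2 2-4 | J1 4-8 | J3 8-9 | J4 9-16 |
Completion: J1=8  J2=4  J3=9  J4=16
Turnaround (C−A): J1=8  J2=3  J3=2  J4=8
Turnaround times: J1=8, J2=3, J3=2, J4=8
Average turnaround = (8+3+2+8) / 4 = 21/4 = 5.25

5.25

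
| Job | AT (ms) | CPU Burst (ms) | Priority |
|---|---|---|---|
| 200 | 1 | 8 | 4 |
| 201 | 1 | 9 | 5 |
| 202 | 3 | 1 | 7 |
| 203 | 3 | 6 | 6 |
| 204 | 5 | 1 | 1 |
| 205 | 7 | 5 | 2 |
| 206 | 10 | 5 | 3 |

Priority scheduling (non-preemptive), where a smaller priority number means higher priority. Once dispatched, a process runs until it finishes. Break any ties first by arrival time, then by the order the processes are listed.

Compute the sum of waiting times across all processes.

89

Timeline: | idle 0-1 | 200 1-9 | 204 9-10 | 205 10-15 | 206 15-20 | 201 20-29 | 203 29-35 | 202 35-36 |
Completion: 200=9  201=29  202=36  203=35  204=10  205=15  206=20
Waiting = turnaround − burst: 200=0, 201=19, 202=32, 203=26, 204=4, 205=3, 206=5
Total waiting = 0 + 19 + 32 + 26 + 4 + 3 + 5 = 89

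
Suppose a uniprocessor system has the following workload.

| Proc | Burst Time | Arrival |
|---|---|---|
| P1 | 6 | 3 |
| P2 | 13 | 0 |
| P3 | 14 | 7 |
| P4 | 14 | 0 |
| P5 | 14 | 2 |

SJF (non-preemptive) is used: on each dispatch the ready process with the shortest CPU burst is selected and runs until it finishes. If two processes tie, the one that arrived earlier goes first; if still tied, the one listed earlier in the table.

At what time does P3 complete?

Schedule: | P2 0-13 | P1 13-19 | P4 19-33 | P5 33-47 | P3 47-61 |
Completion: P1=19  P2=13  P3=61  P4=33  P5=47

61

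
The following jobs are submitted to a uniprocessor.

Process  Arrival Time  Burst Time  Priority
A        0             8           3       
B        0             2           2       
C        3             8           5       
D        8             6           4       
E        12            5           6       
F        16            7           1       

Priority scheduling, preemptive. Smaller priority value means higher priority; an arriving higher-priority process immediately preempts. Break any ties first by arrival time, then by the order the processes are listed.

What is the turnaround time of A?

Gantt: | B 0-2 | A 2-10 | D 10-16 | F 16-23 | C 23-31 | E 31-36 |
Completion: A=10  B=2  C=31  D=16  E=36  F=23
Turnaround (C−A): A=10  B=2  C=28  D=8  E=24  F=7
Turnaround(A) = completion − arrival = 10 − 0 = 10

10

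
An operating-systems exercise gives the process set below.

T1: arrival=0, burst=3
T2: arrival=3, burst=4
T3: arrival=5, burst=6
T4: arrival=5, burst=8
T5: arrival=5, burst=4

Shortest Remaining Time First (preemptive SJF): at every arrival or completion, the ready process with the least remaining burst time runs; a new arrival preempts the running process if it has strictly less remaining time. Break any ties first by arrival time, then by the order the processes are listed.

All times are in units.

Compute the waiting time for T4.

12

Schedule: | T1 0-3 | T2 3-7 | T5 7-11 | T3 11-17 | T4 17-25 |
Completion: T1=3  T2=7  T3=17  T4=25  T5=11
Turnaround (C−A): T1=3  T2=4  T3=12  T4=20  T5=6
Waiting(T4) = turnaround − burst = 20 − 8 = 12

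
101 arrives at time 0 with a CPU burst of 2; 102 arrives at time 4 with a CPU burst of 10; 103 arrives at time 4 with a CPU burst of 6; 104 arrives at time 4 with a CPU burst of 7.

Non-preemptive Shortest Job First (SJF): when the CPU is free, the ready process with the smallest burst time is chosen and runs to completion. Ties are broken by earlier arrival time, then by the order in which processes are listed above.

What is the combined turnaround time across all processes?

44

Schedule: | 101 0-2 | idle 2-4 | 103 4-10 | 104 10-17 | 102 17-27 |
Completion: 101=2  102=27  103=10  104=17
Turnaround (C−A): 101=2  102=23  103=6  104=13
Turnaround = completion − arrival: 101=2, 102=23, 103=6, 104=13
Total turnaround = 2 + 23 + 6 + 13 = 44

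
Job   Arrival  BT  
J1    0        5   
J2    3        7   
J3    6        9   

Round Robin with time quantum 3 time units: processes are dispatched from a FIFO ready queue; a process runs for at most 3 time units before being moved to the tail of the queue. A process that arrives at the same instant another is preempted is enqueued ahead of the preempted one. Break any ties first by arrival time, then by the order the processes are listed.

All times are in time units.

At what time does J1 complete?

Schedule: | J1 0-3 | J2 3-6 | J1 6-8 | J3 8-11 | J2 11-14 | J3 14-17 | J2 17-18 | J3 18-21 |
Completion: J1=8  J2=18  J3=21

8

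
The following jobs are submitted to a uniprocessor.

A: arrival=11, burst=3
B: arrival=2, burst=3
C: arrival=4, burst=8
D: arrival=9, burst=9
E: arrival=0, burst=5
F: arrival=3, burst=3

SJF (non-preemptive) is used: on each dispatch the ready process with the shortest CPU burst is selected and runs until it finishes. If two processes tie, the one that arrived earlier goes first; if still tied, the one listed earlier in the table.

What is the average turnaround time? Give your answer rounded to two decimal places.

10.33

Schedule: | E 0-5 | B 5-8 | F 8-11 | A 11-14 | C 14-22 | D 22-31 |
Completion: A=14  B=8  C=22  D=31  E=5  F=11
Turnaround times: A=3, B=6, C=18, D=22, E=5, F=8
Average turnaround = (3+6+18+22+5+8) / 6 = 62/6 = 10.33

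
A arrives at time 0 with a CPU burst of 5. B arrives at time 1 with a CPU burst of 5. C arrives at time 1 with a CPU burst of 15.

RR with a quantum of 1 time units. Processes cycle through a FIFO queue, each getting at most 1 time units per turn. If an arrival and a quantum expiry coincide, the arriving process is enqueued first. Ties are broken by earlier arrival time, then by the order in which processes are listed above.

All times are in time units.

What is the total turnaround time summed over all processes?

50

Timeline: | A 0-1 | B 1-2 | C 2-3 | A 3-4 | B 4-5 | C 5-6 | A 6-7 | B 7-8 | C 8-9 | A 9-10 | B 10-11 | C 11-12 | A 12-13 | B 13-14 | C 14-25 |
Completion: A=13  B=14  C=25
Turnaround = completion − arrival: A=13, B=13, C=24
Total turnaround = 13 + 13 + 24 = 50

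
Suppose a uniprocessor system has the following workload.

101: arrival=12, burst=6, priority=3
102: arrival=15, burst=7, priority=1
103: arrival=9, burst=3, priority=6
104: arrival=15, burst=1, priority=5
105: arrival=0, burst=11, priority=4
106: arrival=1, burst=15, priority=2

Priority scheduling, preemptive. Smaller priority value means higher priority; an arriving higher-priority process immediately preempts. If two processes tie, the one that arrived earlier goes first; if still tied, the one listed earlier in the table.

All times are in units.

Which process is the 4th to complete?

105

Timeline: | 105 0-1 | 106 1-15 | 102 15-22 | 106 22-23 | 101 23-29 | 105 29-39 | 104 39-40 | 103 40-43 |
Completion: 101=29  102=22  103=43  104=40  105=39  106=23
Turnaround (C−A): 101=17  102=7  103=34  104=25  105=39  106=22
Finish order: 102 → 106 → 101 → 105 → 104 → 103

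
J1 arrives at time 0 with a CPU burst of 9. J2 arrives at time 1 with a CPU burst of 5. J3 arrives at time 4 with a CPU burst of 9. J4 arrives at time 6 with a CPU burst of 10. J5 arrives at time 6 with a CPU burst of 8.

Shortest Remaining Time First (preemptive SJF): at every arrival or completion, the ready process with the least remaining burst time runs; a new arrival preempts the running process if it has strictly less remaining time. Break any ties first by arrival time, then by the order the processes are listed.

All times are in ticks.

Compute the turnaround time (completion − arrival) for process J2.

Schedule: | J1 0-1 | J2 1-6 | J1 6-14 | J5 14-22 | J3 22-31 | J4 31-41 |
Completion: J1=14  J2=6  J3=31  J4=41  J5=22
Turnaround (C−A): J1=14  J2=5  J3=27  J4=35  J5=16
Turnaround(J2) = completion − arrival = 6 − 1 = 5

5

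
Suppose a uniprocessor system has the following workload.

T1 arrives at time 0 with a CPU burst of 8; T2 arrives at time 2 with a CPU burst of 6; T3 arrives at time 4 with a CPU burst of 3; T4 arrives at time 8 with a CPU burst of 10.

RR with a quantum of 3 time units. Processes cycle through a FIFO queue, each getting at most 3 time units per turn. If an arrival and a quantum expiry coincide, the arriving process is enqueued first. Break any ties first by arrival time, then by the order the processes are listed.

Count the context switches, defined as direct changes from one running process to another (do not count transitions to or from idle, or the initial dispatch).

7

Gantt: | T1 0-3 | T2 3-6 | T1 6-9 | T3 9-12 | T2 12-15 | T4 15-18 | T1 18-20 | T4 20-27 |
Completion: T1=20  T2=15  T3=12  T4=27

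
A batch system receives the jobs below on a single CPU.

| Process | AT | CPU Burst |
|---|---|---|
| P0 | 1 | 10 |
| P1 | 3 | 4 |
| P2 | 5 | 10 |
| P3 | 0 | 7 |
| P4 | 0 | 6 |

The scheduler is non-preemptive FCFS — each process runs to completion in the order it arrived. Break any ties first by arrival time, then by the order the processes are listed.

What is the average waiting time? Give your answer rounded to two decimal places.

12.20

Schedule: | P3 0-7 | P4 7-13 | P0 13-23 | P1 23-27 | P2 27-37 |
Completion: P0=23  P1=27  P2=37  P3=7  P4=13
Turnaround (C−A): P0=22  P1=24  P2=32  P3=7  P4=13
Waiting times: P0=12, P1=20, P2=22, P3=0, P4=7
Average waiting = (12+20+22+0+7) / 5 = 61/5 = 12.20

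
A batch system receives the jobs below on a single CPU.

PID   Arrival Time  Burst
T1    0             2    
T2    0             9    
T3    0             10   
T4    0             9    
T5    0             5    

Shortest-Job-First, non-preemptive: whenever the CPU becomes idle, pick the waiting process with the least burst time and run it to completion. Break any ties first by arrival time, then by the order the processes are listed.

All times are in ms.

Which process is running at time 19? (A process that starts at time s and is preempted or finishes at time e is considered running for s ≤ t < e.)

T4

Schedule: | T1 0-2 | T5 2-7 | T2 7-16 | T4 16-25 | T3 25-35 |
Completion: T1=2  T2=16  T3=35  T4=25  T5=7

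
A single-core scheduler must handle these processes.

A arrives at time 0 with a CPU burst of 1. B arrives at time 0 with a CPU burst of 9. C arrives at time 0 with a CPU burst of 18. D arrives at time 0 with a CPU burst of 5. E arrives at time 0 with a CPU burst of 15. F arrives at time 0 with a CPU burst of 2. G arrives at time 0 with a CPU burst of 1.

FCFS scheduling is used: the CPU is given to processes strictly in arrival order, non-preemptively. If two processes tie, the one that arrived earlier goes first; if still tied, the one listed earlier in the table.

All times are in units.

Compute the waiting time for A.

0

Timeline: | A 0-1 | B 1-10 | C 10-28 | D 28-33 | E 33-48 | F 48-50 | G 50-51 |
Completion: A=1  B=10  C=28  D=33  E=48  F=50  G=51
Waiting(A) = turnaround − burst = 1 − 1 = 0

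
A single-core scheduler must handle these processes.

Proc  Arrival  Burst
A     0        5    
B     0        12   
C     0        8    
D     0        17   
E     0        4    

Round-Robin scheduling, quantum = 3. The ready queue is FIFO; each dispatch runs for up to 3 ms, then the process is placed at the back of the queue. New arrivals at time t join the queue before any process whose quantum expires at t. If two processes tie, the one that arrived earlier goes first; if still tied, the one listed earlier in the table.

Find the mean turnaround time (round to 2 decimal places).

Gantt: | A 0-3 | B 3-6 | C 6-9 | D 9-12 | E 12-15 | A 15-17 | B 17-20 | C 20-23 | D 23-26 | E 26-27 | B 27-30 | C 30-32 | D 32-35 | B 35-38 | D 38-46 |
Completion: A=17  B=38  C=32  D=46  E=27
Turnaround (C−A): A=17  B=38  C=32  D=46  E=27
Turnaround times: A=17, B=38, C=32, D=46, E=27
Average turnaround = (17+38+32+46+27) / 5 = 160/5 = 32.00

32.00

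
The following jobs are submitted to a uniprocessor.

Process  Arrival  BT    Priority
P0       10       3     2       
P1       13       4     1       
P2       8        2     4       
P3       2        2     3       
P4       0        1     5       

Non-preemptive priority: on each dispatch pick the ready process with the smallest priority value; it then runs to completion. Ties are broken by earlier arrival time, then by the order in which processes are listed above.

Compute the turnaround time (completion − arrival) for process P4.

Timeline: | P4 0-1 | idle 1-2 | P3 2-4 | idle 4-8 | P2 8-10 | P0 10-13 | P1 13-17 |
Completion: P0=13  P1=17  P2=10  P3=4  P4=1
Turnaround (C−A): P0=3  P1=4  P2=2  P3=2  P4=1
Turnaround(P4) = completion − arrival = 1 − 0 = 1

1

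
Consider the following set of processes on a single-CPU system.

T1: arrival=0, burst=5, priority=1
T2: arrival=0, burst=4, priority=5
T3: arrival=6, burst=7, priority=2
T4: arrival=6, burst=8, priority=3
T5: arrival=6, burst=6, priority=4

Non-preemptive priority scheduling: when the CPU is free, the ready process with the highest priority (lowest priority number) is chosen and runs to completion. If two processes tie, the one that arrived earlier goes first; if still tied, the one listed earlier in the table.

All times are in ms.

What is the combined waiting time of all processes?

36

Gantt: | T1 0-5 | T2 5-9 | T3 9-16 | T4 16-24 | T5 24-30 |
Completion: T1=5  T2=9  T3=16  T4=24  T5=30
Waiting = turnaround − burst: T1=0, T2=5, T3=3, T4=10, T5=18
Total waiting = 0 + 5 + 3 + 10 + 18 = 36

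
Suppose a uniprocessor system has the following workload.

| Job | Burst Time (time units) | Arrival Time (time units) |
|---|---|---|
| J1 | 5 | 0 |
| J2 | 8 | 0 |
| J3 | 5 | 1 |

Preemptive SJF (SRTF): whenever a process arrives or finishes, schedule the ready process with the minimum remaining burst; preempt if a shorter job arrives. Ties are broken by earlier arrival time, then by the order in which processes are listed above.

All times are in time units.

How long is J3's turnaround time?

9

Timeline: | J1 0-5 | J3 5-10 | J2 10-18 |
Completion: J1=5  J2=18  J3=10
Turnaround (C−A): J1=5  J2=18  J3=9
Turnaround(J3) = completion − arrival = 10 − 1 = 9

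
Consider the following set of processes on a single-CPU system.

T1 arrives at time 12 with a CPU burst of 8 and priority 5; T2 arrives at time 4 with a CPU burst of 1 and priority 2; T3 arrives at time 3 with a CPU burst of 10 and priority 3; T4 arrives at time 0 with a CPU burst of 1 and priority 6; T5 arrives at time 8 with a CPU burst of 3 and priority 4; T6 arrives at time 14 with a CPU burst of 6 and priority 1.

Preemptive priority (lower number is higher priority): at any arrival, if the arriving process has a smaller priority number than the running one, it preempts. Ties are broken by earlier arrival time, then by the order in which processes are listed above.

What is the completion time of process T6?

Timeline: | T4 0-1 | idle 1-3 | T3 3-4 | T2 4-5 | T3 5-14 | T6 14-20 | T5 20-23 | T1 23-31 |
Completion: T1=31  T2=5  T3=14  T4=1  T5=23  T6=20
Turnaround (C−A): T1=19  T2=1  T3=11  T4=1  T5=15  T6=6

20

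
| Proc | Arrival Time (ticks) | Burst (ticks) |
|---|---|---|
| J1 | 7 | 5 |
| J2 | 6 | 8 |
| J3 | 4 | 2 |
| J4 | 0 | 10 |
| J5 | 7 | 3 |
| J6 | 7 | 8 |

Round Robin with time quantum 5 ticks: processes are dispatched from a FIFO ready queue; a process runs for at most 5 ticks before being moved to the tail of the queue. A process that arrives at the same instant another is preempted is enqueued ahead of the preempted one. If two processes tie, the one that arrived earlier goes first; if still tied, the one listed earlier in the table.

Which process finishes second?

J4

Timeline: | J4 0-5 | J3 5-7 | J4 7-12 | J2 12-17 | J1 17-22 | J5 22-25 | J6 25-30 | J2 30-33 | J6 33-36 |
Completion: J1=22  J2=33  J3=7  J4=12  J5=25  J6=36
Turnaround (C−A): J1=15  J2=27  J3=3  J4=12  J5=18  J6=29
Finish order: J3 → J4 → J1 → J5 → J2 → J6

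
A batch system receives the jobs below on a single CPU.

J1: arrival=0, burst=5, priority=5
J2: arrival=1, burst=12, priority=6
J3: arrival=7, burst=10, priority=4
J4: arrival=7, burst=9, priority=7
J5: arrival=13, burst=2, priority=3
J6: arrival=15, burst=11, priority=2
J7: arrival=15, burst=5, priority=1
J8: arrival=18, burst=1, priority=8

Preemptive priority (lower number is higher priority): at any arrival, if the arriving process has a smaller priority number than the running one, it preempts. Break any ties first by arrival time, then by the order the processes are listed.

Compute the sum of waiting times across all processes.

Timeline: | J1 0-5 | J2 5-7 | J3 7-13 | J5 13-15 | J7 15-20 | J6 20-31 | J3 31-35 | J2 35-45 | J4 45-54 | J8 54-55 |
Completion: J1=5  J2=45  J3=35  J4=54  J5=15  J6=31  J7=20  J8=55
Turnaround (C−A): J1=5  J2=44  J3=28  J4=47  J5=2  J6=16  J7=5  J8=37
Waiting = turnaround − burst: J1=0, J2=32, J3=18, J4=38, J5=0, J6=5, J7=0, J8=36
Total waiting = 0 + 32 + 18 + 38 + 0 + 5 + 0 + 36 = 129

129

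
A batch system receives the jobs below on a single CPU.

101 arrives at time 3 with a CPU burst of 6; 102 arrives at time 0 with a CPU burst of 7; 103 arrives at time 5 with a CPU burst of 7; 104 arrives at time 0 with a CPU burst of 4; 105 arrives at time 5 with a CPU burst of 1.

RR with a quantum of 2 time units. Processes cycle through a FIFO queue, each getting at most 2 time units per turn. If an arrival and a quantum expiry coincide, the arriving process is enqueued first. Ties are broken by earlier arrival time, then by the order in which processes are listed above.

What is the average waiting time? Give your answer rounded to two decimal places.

10.40

Gantt: | 102 0-2 | 104 2-4 | 102 4-6 | 101 6-8 | 104 8-10 | 103 10-12 | 105 12-13 | 102 13-15 | 101 15-17 | 103 17-19 | 102 19-20 | 101 20-22 | 103 22-25 |
Completion: 101=22  102=20  103=25  104=10  105=13
Waiting times: 101=13, 102=13, 103=13, 104=6, 105=7
Average waiting = (13+13+13+6+7) / 5 = 52/5 = 10.40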